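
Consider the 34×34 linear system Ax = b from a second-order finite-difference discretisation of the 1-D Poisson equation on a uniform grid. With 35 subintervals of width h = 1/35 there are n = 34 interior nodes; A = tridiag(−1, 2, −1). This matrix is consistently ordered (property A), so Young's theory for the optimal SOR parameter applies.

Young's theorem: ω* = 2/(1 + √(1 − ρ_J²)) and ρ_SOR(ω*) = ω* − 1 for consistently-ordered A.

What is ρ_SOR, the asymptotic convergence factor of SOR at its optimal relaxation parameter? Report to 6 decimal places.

ρ_SOR = 0.835470

ρ_J = max_k |cos(kπ/35)| = cos(π/35) = 0.995974
1 − cos²(π/35) = sin²(π/35) ⇒ √(1−ρ_J²) = sin(π/35) = 0.0896393.
ω* = 2 / (1 + 0.0896393) = 2 / 1.0896393 ≈ 1.835470.
and ρ(B_{ω*}) = 1.835470 − 1 = 0.835470.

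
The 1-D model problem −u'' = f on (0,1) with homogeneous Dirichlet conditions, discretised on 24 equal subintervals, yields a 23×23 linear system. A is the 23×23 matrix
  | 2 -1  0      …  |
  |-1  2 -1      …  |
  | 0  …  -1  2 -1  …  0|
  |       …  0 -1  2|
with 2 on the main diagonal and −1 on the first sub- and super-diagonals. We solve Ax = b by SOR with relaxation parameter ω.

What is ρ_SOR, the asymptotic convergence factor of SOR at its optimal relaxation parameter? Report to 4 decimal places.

n=23: λ(B_J) = 1 − λ(A)/2 = cos(kπ/24); k=1 gives ρ_J = 0.9914.
1 − cos²(π/24) = sin²(π/24) ⇒ √(1−ρ_J²) = sin(π/24) = 0.13053.
Young: ω* = 2/(1+√(1−ρ_J²)) = 2/(1+0.13053) = 2/1.13053 = 1.7691.
Hence ρ(B_{ω*}) = 1.7691 − 1 = 0.7691.

ρ_SOR = 0.7691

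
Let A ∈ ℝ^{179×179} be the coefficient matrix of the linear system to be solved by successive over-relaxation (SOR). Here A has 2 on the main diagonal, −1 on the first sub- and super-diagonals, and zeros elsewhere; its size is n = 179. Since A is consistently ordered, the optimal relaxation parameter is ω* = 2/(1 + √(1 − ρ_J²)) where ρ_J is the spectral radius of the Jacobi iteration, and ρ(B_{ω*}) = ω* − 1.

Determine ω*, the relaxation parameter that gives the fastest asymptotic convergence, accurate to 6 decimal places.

ω* = 1.965694

[ρ_J] n=179: ρ(B_J) = cos(π/(n+1)) = cos(π/180) = 0.999848.
√(1 − cos²(π/180)) = sin(π/180) ≈ 0.0174524.
[ω*] 2 ÷ (1 + 0.0174524) = 2 ÷ 1.0174524 = 1.965694.
and ρ(B_{ω*}) = 1.965694 − 1 = 0.965694.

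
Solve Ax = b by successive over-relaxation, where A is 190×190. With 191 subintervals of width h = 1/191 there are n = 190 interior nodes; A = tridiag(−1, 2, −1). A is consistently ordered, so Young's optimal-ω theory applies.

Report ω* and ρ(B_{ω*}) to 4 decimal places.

ρ_J = max_k |cos(kπ/191)| = cos(π/191) = 0.9999
√(1−ρ_J²) = |sin(π/191)| = 0.01645
ω* = 2/(1 + 0.01645) = 2/1.01645 = 1.9676.
[ρ_SOR] ω* − 1 = 0.9676.

ω* = 1.9676, ρ_SOR = 0.9676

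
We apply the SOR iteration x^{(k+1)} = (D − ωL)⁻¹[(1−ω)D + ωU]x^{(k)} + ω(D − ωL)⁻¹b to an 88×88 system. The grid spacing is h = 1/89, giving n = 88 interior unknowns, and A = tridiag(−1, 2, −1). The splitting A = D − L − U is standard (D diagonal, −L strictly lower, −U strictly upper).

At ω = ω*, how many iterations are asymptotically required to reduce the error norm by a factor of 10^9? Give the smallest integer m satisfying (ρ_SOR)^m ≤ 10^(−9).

spectrum of D⁻¹(L+U) = {cos(kπ/89) : 1≤k≤88}; ρ_J = cos(π/89) = 0.9993771.
1 − cos²(π/89) = sin²(π/89) ⇒ √(1−ρ_J²) = sin(π/89) = 0.0352915.
[ω*] 2 ÷ (1 + 0.0352915) = 2 ÷ 1.0352915 = 1.9318231.
ρ_SOR = ω* − 1 = 1.9318231 − 1 = 0.9318231.
Need (0.9318231)^m ≤ 10^(−9): m ≥ 9·ln10/|ln 0.9318231| = 20.7233/0.0706123 = 293.480 ⇒ m = 294.

m = 294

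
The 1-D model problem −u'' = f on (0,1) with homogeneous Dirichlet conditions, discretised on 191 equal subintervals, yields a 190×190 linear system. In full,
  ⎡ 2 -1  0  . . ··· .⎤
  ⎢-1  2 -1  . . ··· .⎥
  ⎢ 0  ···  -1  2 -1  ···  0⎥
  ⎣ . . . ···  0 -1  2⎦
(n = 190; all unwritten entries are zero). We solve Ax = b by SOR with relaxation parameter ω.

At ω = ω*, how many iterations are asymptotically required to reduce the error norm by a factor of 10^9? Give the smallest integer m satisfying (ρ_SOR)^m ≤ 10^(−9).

n=190: λ(B_J) = 1 − λ(A)/2 = cos(kπ/191); k=1 gives ρ_J = 0.9998647.
√(1 − cos²(π/191)) = sin(π/191) ≈ 0.0164474.
Then 2/(1+√(1−ρ_J²)) = 2/(1+0.0164474); ω* = 2/1.0164474 = 1.9676375.
At ω = 1.9676375 every |λ(B_ω)| = ω−1, so ρ_SOR = 0.9676375.
9·ln10 = 20.7233; −ln(0.9676375) = 0.0328977; m = ⌈20.7233/0.0328977⌉ = ⌈629.932⌉ = 630.

m = 630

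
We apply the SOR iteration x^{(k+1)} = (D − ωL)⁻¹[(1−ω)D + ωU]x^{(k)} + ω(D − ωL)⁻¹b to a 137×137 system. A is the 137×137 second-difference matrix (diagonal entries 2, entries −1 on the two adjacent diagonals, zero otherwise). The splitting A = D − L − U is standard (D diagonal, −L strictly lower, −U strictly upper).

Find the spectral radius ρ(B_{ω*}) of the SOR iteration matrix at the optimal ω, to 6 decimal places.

ρ_SOR = 0.955487

spectrum of D⁻¹(L+U) = {cos(kπ/138) : 1≤k≤137}; ρ_J = cos(π/138) = 0.999741.
√(1−ρ_J²) = |sin(π/138)| = 0.0227632
[ω*] 2 ÷ (1 + 0.0227632) = 2 ÷ 1.0227632 = 1.955487.
Hence ρ(B_{ω*}) = 1.955487 − 1 = 0.955487.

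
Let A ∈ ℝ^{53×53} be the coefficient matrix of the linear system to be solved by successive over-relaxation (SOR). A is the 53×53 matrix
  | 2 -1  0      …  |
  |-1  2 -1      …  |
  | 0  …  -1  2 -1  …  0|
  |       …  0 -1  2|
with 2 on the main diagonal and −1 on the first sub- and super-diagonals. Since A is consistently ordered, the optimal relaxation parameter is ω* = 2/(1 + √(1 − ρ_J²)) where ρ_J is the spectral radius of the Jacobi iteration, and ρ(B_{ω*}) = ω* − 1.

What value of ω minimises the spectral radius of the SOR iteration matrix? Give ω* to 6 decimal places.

ω* = 1.890100

ρ_J = max_k |cos(kπ/54)| = cos(π/54) = 0.998308
1 − cos²(π/54) = sin²(π/54) ⇒ √(1−ρ_J²) = sin(π/54) = 0.0581448.
Young: ω* = 2/(1+√(1−ρ_J²)) = 2/(1+0.0581448) = 2/1.0581448 = 1.890100.
[ρ_SOR] ω* − 1 = 0.890100.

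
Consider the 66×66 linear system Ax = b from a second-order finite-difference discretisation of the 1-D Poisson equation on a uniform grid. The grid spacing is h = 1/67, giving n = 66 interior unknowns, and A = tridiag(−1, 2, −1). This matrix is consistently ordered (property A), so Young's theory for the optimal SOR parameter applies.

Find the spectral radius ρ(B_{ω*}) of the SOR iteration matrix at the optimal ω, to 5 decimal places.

ρ_SOR = 0.91045

[ρ_J] n=66: ρ(B_J) = cos(π/(n+1)) = cos(π/67) = 0.99890.
√(1 − cos²(π/67)) = sin(π/67) ≈ 0.046872.
[ω*] 2 ÷ (1 + 0.046872) = 2 ÷ 1.046872 = 1.91045.
ρ(B_{ω*}) = ω*−1 = 0.91045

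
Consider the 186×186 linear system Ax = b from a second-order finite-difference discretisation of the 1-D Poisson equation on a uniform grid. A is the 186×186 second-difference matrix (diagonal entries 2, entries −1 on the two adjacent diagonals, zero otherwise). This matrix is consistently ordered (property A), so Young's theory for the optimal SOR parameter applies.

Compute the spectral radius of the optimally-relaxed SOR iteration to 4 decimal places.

ρ_SOR = 0.9670

ρ_J = max_k |cos(kπ/187)| = cos(π/187) = 0.9999
√(1 − cos²(π/187)) = sin(π/187) ≈ 0.01680.
ω* = 2/(1+0.01680) = 1.9670
ρ(B_{ω*}) = ω*−1 = 0.9670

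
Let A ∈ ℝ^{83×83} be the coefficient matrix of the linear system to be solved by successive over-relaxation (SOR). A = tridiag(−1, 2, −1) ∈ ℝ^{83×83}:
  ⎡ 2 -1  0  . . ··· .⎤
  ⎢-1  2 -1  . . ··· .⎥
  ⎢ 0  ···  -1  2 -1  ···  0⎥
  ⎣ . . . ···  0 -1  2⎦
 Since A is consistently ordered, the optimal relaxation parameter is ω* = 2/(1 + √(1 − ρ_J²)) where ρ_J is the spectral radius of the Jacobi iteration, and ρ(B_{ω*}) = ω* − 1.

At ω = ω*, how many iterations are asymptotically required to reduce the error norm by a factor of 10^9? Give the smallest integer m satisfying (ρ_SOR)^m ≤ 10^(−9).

m = 277

[ρ_J] n=83: ρ(B_J) = cos(π/(n+1)) = cos(π/84) = 0.9993007.
√(1 − cos²(π/84)) = sin(π/84) ≈ 0.0373912.
ω* = 2 / (1 + 0.0373912) = 2 / 1.0373912 ≈ 1.9279130.
Hence ρ(B_{ω*}) = 1.9279130 − 1 = 0.9279130.
9·ln10 = 20.7233; −ln(0.9279130) = 0.0748173; m = ⌈20.7233/0.0748173⌉ = ⌈276.985⌉ = 277.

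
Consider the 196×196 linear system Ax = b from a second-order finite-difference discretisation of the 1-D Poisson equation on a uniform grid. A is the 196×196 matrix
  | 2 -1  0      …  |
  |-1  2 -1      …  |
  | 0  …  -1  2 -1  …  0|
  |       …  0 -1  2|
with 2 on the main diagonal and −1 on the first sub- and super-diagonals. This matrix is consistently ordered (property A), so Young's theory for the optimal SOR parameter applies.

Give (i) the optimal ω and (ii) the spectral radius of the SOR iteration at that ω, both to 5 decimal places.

ω* = 1.96861, ρ_SOR = 0.96861

With n=196, ρ(Jacobi) = cos(π/197) = 0.99987.
root = sin(π/197) = 0.015946  (since 1−cos² = sin²).
ω* = 2/(1 + 0.015946) = 2/1.015946 = 1.96861.
ρ(B_{ω*}) = ω*−1 = 0.96861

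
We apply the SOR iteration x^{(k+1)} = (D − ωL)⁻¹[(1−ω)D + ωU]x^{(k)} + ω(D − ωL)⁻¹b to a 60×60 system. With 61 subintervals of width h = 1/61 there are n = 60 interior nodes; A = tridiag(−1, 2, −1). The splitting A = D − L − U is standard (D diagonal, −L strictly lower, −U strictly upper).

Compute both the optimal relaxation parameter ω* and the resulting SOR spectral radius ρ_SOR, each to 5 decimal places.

ω* = 1.90208, ρ_SOR = 0.90208

spectrum of D⁻¹(L+U) = {cos(kπ/61) : 1≤k≤60}; ρ_J = cos(π/61) = 0.99867.
1 − cos²(π/61) = sin²(π/61) ⇒ √(1−ρ_J²) = sin(π/61) = 0.051479.
ω* = 2/(1+0.051479) = 1.90208
ρ_SOR = ω* − 1 = 1.90208 − 1 = 0.90208.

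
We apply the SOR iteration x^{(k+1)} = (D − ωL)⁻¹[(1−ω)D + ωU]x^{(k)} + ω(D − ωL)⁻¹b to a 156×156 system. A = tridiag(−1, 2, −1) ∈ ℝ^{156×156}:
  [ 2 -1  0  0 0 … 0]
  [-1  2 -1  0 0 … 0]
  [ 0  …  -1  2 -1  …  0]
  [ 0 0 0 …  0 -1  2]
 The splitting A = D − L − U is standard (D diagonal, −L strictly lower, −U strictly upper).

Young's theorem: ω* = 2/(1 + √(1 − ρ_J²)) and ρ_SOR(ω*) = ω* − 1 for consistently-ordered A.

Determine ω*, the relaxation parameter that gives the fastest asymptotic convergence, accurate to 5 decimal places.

ω* = 1.96077

With n=156, ρ(Jacobi) = cos(π/157) = 0.99980.
1 − cos²(π/157) = sin²(π/157) ⇒ √(1−ρ_J²) = sin(π/157) = 0.020009.
So ω* = 2/1.020009 = 1.96077 (Young).
ρ(B_{ω*}) = ω*−1 = 0.96077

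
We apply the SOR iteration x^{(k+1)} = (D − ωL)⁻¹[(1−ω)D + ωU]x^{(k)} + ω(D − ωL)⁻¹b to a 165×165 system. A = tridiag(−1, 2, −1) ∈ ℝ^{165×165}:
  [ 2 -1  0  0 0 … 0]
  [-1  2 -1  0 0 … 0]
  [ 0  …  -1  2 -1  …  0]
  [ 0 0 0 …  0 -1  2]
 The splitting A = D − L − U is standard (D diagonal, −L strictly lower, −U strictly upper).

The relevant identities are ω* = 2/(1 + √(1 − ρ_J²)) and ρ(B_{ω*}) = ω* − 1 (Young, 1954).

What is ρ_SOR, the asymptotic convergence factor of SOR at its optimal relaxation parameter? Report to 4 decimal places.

spectrum of D⁻¹(L+U) = {cos(kπ/166) : 1≤k≤165}; ρ_J = cos(π/166) = 0.9998.
root = sin(π/166) = 0.01892  (since 1−cos² = sin²).
ω* = 2/(1 + 0.01892) = 2/1.01892 = 1.9629.
and ρ(B_{ω*}) = 1.9629 − 1 = 0.9629.

ρ_SOR = 0.9629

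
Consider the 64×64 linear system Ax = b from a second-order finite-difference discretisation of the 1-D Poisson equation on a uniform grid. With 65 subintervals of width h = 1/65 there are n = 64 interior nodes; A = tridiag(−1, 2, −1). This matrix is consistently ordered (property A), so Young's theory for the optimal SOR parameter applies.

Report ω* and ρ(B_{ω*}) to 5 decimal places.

spectrum of D⁻¹(L+U) = {cos(kπ/65) : 1≤k≤64}; ρ_J = cos(π/65) = 0.99883.
1 − cos²(π/65) = sin²(π/65) ⇒ √(1−ρ_J²) = sin(π/65) = 0.048313.
Young: ω* = 2/(1+√(1−ρ_J²)) = 2/(1+0.048313) = 2/1.048313 = 1.90783.
At ω = 1.90783 every |λ(B_ω)| = ω−1, so ρ_SOR = 0.90783.

ω* = 1.90783, ρ_SOR = 0.90783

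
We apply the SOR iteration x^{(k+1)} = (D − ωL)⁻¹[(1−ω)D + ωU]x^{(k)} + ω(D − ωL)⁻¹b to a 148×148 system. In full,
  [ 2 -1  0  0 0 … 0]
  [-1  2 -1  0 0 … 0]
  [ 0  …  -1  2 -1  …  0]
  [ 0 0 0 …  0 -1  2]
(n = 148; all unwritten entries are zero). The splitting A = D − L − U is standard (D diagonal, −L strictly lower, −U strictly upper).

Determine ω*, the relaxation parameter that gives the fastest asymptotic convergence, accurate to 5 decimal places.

ω* = 1.95870

ρ_J = max_k |cos(kπ/149)| = cos(π/149) = 0.99978
√(1−ρ_J²) = |sin(π/149)| = 0.021083
[ω*] 2 ÷ (1 + 0.021083) = 2 ÷ 1.021083 = 1.95870.
At ω = 1.95870 every |λ(B_ω)| = ω−1, so ρ_SOR = 0.95870.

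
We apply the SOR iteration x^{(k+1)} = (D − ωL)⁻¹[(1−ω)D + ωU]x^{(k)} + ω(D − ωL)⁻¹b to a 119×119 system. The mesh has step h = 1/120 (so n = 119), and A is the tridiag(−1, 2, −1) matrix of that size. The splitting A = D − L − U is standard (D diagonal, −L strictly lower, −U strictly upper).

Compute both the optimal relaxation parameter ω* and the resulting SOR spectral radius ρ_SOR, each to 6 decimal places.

n=119: λ(B_J) = 1 − λ(A)/2 = cos(kπ/120); k=1 gives ρ_J = 0.999657.
√(1−ρ_J²) simplifies to sin(π/120) = 0.0261769.
ω* = 2/(1 + 0.0261769) = 2/1.0261769 = 1.948982.
ρ_SOR = ω* − 1 = 1.948982 − 1 = 0.948982.

ω* = 1.948982, ρ_SOR = 0.948982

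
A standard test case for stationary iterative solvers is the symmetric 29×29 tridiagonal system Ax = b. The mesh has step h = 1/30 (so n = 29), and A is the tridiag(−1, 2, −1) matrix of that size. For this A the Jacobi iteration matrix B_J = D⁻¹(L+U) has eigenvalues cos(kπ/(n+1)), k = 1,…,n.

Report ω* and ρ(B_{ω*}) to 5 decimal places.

ω* = 1.81073, ρ_SOR = 0.81073

With n=29, ρ(Jacobi) = cos(π/30) = 0.99452.
√(1−ρ_J²) simplifies to sin(π/30) = 0.104528.
ω* = 2/(1+0.104528) = 1.81073
Hence ρ(B_{ω*}) = 1.81073 − 1 = 0.81073.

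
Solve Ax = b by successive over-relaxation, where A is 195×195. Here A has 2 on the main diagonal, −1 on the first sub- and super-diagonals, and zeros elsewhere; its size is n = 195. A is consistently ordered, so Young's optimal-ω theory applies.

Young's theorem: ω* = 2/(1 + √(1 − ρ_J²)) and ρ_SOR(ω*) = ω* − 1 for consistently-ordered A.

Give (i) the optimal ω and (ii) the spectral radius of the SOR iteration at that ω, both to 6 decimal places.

ω* = 1.968450, ρ_SOR = 0.968450

½·tridiag(1,0,1) at n=195: λ_k = cos(kπ/196); max |λ| at k=1 ⇒ ρ_J = cos(π/196) ≈ 0.999872.
√(1 − cos²(π/196)) = sin(π/196) ≈ 0.0160278.
[ω*] 2 ÷ (1 + 0.0160278) = 2 ÷ 1.0160278 = 1.968450.
ρ_SOR = ω* − 1 = 1.968450 − 1 = 0.968450.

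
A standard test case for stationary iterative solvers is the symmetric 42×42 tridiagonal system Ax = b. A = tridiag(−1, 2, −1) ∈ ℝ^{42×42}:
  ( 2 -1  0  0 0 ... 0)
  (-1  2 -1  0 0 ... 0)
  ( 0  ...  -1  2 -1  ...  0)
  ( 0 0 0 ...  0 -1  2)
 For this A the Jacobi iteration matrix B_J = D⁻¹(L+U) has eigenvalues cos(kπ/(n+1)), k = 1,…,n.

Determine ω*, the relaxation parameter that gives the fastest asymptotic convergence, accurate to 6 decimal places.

[ρ_J] n=42: ρ(B_J) = cos(π/(n+1)) = cos(π/43) = 0.997332.
√(1−ρ_J²) simplifies to sin(π/43) = 0.0729953.
So ω* = 2/1.0729953 = 1.863941 (Young).
and ρ(B_{ω*}) = 1.863941 − 1 = 0.863941.

ω* = 1.863941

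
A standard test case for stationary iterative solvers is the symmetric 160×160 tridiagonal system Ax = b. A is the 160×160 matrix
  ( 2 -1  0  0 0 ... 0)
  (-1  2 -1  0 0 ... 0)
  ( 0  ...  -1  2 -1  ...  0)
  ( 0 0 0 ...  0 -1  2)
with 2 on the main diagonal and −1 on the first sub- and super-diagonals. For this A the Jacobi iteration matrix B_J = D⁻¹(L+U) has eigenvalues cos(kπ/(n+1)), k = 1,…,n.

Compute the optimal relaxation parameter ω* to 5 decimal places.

With n=160, ρ(Jacobi) = cos(π/161) = 0.99981.
1 − cos²(π/161) = sin²(π/161) ⇒ √(1−ρ_J²) = sin(π/161) = 0.019512.
Young: ω* = 2/(1+√(1−ρ_J²)) = 2/(1+0.019512) = 2/1.019512 = 1.96172.
[ρ_SOR] ω* − 1 = 0.96172.

ω* = 1.96172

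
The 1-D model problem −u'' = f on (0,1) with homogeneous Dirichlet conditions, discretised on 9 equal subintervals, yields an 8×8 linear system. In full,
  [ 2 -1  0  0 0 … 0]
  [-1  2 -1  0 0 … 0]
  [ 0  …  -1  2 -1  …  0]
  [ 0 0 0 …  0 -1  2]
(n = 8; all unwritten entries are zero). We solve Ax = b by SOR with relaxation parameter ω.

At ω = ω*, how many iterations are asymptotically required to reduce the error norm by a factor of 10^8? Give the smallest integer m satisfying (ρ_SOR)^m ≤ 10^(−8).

m = 26

n=8: λ(B_J) = 1 − λ(A)/2 = cos(kπ/9); k=1 gives ρ_J = 0.9396926.
√(1 − cos²(π/9)) = sin(π/9) ≈ 0.3420201.
So ω* = 2/1.3420201 = 1.4902906 (Young).
Hence ρ(B_{ω*}) = 1.4902906 − 1 = 0.4902906.
ρ_SOR^m ≤ 10^(−8) ⇔ m ≥ 8·ln10/(−ln 0.4902906) = 18.4207/0.712757 = 25.844; m = ⌈25.844⌉ = 26.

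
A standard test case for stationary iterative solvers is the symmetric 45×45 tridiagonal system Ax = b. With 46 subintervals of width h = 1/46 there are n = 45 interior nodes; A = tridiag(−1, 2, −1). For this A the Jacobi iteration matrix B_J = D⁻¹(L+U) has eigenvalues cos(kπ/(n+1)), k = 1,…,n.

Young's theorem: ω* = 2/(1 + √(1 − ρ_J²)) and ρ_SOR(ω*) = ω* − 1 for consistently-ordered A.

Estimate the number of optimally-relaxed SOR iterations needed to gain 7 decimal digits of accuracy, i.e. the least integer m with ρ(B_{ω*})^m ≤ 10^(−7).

[ρ_J] n=45: ρ(B_J) = cos(π/(n+1)) = cos(π/46) = 0.9976688.
√(1−ρ_J²) = |sin(π/46)| = 0.0682424
Then 2/(1+√(1−ρ_J²)) = 2/(1+0.0682424); ω* = 2/1.0682424 = 1.8722342.
ρ_SOR = ω* − 1 = 1.8722342 − 1 = 0.8722342.
For 7 digits: m = 7·ln10 / (−ln 0.8722342) = 16.1181/0.136697 = 117.911; round up → m = 118.

m = 118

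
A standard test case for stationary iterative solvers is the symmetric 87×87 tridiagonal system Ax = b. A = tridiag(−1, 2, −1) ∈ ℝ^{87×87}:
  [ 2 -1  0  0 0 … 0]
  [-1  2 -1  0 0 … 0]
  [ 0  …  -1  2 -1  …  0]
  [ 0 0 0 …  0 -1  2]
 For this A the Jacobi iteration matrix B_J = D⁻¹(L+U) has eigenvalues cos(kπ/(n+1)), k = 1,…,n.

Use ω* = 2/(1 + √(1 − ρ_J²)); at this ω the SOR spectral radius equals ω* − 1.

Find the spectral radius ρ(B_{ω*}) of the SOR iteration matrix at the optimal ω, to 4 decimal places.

ρ_J = max_k |cos(kπ/88)| = cos(π/88) = 0.9994
1 − cos²(π/88) = sin²(π/88) ⇒ √(1−ρ_J²) = sin(π/88) = 0.03569.
Young: ω* = 2/(1+√(1−ρ_J²)) = 2/(1+0.03569) = 2/1.03569 = 1.9311.
and ρ(B_{ω*}) = 1.9311 − 1 = 0.9311.

ρ_SOR = 0.9311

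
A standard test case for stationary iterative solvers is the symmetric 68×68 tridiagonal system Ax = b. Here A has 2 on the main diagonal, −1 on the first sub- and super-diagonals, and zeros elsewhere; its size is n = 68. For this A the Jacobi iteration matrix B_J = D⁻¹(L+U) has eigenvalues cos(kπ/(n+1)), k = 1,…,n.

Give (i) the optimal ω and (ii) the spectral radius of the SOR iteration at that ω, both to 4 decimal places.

ω* = 1.9129, ρ_SOR = 0.9129

ρ_J = max_k |cos(kπ/69)| = cos(π/69) = 0.9990
√(1−ρ_J²) simplifies to sin(π/69) = 0.04551.
Then 2/(1+√(1−ρ_J²)) = 2/(1+0.04551); ω* = 2/1.04551 = 1.9129.
ρ_SOR = ω* − 1 = 1.9129 − 1 = 0.9129.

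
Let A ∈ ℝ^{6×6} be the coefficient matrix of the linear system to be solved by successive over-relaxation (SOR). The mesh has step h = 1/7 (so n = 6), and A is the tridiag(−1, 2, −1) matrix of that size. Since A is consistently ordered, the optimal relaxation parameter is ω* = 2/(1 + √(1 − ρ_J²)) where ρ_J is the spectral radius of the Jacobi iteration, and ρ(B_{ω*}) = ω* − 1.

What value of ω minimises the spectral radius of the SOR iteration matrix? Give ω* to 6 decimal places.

B_J for the 6×6 system has eigenvalues cos(kπ/7); ρ_J = cos(π/7) = 0.900969.
root = sin(π/7) = 0.4338837  (since 1−cos² = sin²).
ω* = 2/(1 + 0.4338837) = 2/1.4338837 = 1.394813.
ρ(B_{ω*}) = ω*−1 = 0.394813

ω* = 1.394813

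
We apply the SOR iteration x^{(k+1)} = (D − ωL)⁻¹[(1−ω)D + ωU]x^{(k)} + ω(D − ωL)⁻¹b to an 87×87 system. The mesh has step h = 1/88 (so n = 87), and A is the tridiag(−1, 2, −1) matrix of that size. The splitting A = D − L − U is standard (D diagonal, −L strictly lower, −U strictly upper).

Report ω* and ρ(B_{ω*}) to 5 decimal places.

ω* = 1.93108, ρ_SOR = 0.93108

[ρ_J] n=87: ρ(B_J) = cos(π/(n+1)) = cos(π/88) = 0.99936.
root = sin(π/88) = 0.035692  (since 1−cos² = sin²).
ω* = 2/(1 + 0.035692) = 2/1.035692 = 1.93108.
ρ(B_{ω*}) = ω*−1 = 0.93108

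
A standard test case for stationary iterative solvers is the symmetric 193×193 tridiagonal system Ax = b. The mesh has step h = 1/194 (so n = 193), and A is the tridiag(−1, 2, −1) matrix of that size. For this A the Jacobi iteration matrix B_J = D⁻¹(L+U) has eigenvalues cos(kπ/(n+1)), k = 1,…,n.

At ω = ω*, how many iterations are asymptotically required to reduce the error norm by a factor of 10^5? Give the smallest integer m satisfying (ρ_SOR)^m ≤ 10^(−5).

m = 356

[ρ_J] n=193: ρ(B_J) = cos(π/(n+1)) = cos(π/194) = 0.9998689.
√(1−ρ_J²) simplifies to sin(π/194) = 0.0161931.
Then 2/(1+√(1−ρ_J²)) = 2/(1+0.0161931); ω* = 2/1.0161931 = 1.9681299.
ρ_SOR = ω* − 1 = 1.9681299 − 1 = 0.9681299.
Need (0.9681299)^m ≤ 10^(−5): m ≥ 5·ln10/|ln 0.9681299| = 11.5129/0.032389 = 355.457 ⇒ m = 356.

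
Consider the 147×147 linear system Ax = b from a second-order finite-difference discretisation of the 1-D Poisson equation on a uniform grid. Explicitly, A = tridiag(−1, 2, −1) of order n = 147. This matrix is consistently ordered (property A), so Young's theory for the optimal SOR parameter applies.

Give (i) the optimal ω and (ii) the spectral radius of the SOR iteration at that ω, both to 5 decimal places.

ρ_J = max_k |cos(kπ/148)| = cos(π/148) = 0.99977
√(1−ρ_J²) = |sin(π/148)| = 0.021225
So ω* = 2/1.021225 = 1.95843 (Young).
and ρ(B_{ω*}) = 1.95843 − 1 = 0.95843.

ω* = 1.95843, ρ_SOR = 0.95843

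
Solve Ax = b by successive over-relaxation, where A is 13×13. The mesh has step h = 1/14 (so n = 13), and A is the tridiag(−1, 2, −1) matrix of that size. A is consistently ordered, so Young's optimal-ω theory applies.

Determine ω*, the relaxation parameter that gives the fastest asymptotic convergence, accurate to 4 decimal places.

spectrum of D⁻¹(L+U) = {cos(kπ/14) : 1≤k≤13}; ρ_J = cos(π/14) = 0.9749.
1 − cos²(π/14) = sin²(π/14) ⇒ √(1−ρ_J²) = sin(π/14) = 0.22252.
ω* = 2 / (1 + 0.22252) = 2 / 1.22252 ≈ 1.6360.
ρ(B_{ω*}) = ω*−1 = 0.6360

ω* = 1.6360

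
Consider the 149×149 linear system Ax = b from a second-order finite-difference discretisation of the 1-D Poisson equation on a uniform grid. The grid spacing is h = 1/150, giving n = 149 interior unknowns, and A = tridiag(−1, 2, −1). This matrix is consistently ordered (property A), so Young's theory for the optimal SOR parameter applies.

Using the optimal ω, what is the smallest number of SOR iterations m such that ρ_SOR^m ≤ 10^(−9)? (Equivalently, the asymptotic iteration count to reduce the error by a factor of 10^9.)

[ρ_J] n=149: ρ(B_J) = cos(π/(n+1)) = cos(π/150) = 0.9997807.
1 − cos²(π/150) = sin²(π/150) ⇒ √(1−ρ_J²) = sin(π/150) = 0.0209424.
[ω*] 2 ÷ (1 + 0.0209424) = 2 ÷ 1.0209424 = 1.9589744.
ρ_SOR = ω* − 1 ≈ 0.9589744.
m ≥ 9·ln10 / (−ln 0.9589744) = 494.697; smallest integer m = 495.

m = 495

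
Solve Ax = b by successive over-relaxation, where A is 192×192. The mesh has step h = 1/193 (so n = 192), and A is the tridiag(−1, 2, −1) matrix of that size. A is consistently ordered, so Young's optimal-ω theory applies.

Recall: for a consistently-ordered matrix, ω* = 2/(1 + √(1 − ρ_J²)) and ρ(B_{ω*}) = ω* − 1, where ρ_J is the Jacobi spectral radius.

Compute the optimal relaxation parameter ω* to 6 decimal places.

ω* = 1.967967

With n=192, ρ(Jacobi) = cos(π/193) = 0.999868.
√(1−ρ_J²) simplifies to sin(π/193) = 0.0162770.
ω* = 2 / (1 + 0.0162770) = 2 / 1.0162770 ≈ 1.967967.
and ρ(B_{ω*}) = 1.967967 − 1 = 0.967967.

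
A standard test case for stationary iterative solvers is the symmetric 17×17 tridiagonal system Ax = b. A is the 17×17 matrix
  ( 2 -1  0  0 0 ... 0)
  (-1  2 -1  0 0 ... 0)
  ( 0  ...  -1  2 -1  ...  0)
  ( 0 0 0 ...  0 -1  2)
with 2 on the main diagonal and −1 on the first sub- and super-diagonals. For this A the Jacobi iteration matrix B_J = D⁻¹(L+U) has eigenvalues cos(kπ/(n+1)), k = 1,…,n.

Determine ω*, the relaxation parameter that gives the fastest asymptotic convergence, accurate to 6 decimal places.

½·tridiag(1,0,1) at n=17: λ_k = cos(kπ/18); max |λ| at k=1 ⇒ ρ_J = cos(π/18) ≈ 0.984808.
root = sin(π/18) = 0.1736482  (since 1−cos² = sin²).
ω* = 2/(1+0.1736482) = 1.704088
[ρ_SOR] ω* − 1 = 0.704088.

ω* = 1.704088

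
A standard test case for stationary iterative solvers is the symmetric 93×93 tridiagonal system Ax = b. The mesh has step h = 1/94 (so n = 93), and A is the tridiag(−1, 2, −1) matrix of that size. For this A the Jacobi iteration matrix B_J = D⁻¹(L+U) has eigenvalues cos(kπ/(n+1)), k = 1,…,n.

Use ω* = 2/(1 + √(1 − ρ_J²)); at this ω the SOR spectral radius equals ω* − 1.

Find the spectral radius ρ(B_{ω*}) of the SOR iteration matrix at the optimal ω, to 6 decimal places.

ρ_SOR = 0.935331

With n=93, ρ(Jacobi) = cos(π/94) = 0.999442.
√(1 − cos²(π/94)) = sin(π/94) ≈ 0.0334150.
[ω*] 2 ÷ (1 + 0.0334150) = 2 ÷ 1.0334150 = 1.935331.
and ρ(B_{ω*}) = 1.935331 − 1 = 0.935331.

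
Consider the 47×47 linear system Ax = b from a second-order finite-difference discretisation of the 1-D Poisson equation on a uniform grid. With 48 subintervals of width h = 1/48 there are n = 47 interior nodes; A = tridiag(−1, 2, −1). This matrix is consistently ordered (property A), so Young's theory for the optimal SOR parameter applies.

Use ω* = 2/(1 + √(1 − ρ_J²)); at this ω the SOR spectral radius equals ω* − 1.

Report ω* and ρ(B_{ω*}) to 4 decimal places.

ρ_J = max_k |cos(kπ/48)| = cos(π/48) = 0.9979
√(1−ρ_J²) = |sin(π/48)| = 0.06540
ω* = 2/(1+0.06540) = 1.8772
ρ_SOR = ω* − 1 ≈ 0.8772.

ω* = 1.8772, ρ_SOR = 0.8772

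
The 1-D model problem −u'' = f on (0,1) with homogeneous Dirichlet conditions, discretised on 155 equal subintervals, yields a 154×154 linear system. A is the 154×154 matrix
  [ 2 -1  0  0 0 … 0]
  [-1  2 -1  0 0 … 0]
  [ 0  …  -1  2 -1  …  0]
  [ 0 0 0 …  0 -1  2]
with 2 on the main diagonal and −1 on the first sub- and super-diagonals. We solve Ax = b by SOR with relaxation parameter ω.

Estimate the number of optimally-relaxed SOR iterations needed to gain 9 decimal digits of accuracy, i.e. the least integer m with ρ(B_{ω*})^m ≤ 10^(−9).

m = 512

[ρ_J] n=154: ρ(B_J) = cos(π/(n+1)) = cos(π/155) = 0.9997946.
√(1 − cos²(π/155)) = sin(π/155) ≈ 0.0202670.
So ω* = 2/1.0202670 = 1.9602712 (Young).
[ρ_SOR] ω* − 1 = 0.9602712.
9·ln10 = 20.7233; −ln(0.9602712) = 0.0405395; m = ⌈20.7233/0.0405395⌉ = ⌈511.188⌉ = 512.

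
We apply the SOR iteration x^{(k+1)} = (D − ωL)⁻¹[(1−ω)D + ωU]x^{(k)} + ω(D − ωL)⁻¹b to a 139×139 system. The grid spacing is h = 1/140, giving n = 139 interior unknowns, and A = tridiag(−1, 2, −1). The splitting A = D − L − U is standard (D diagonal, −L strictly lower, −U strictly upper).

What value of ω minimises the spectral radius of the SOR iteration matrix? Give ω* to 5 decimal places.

ω* = 1.95611

B_J for the 139×139 system has eigenvalues cos(kπ/140); ρ_J = cos(π/140) = 0.99975.
1 − cos²(π/140) = sin²(π/140) ⇒ √(1−ρ_J²) = sin(π/140) = 0.022438.
ω* = 2/(1 + 0.022438) = 2/1.022438 = 1.95611.
ρ_SOR = ω* − 1 ≈ 0.95611.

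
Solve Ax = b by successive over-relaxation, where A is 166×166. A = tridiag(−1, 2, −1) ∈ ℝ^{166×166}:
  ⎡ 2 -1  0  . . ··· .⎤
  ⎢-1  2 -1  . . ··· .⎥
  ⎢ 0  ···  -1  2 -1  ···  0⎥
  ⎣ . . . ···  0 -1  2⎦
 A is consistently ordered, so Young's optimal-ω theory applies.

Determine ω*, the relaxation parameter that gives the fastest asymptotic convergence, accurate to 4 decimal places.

ω* = 1.9631

n=166: λ(B_J) = 1 − λ(A)/2 = cos(kπ/167); k=1 gives ρ_J = 0.9998.
√(1 − cos²(π/167)) = sin(π/167) ≈ 0.01881.
Then 2/(1+√(1−ρ_J²)) = 2/(1+0.01881); ω* = 2/1.01881 = 1.9631.
ρ_SOR = ω* − 1 ≈ 0.9631.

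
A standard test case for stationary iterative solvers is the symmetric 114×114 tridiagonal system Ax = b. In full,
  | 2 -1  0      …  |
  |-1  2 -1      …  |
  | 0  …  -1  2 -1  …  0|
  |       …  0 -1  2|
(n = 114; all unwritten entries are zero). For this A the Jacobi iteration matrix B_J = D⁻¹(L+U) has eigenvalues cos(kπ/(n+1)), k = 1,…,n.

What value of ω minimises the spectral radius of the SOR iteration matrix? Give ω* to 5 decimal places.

ρ_J = max_k |cos(kπ/115)| = cos(π/115) = 0.99963
root = sin(π/115) = 0.027315  (since 1−cos² = sin²).
[ω*] 2 ÷ (1 + 0.027315) = 2 ÷ 1.027315 = 1.94682.
At ω = 1.94682 every |λ(B_ω)| = ω−1, so ρ_SOR = 0.94682.

ω* = 1.94682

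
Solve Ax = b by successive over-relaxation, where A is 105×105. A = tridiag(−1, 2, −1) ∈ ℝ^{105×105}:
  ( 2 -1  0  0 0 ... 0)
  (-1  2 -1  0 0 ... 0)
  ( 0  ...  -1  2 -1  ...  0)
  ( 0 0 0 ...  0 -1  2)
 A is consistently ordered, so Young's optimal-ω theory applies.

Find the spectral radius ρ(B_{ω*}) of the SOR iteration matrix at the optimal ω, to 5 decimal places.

ρ_J = max_k |cos(kπ/106)| = cos(π/106) = 0.99956
1 − cos²(π/106) = sin²(π/106) ⇒ √(1−ρ_J²) = sin(π/106) = 0.029633.
Then 2/(1+√(1−ρ_J²)) = 2/(1+0.029633); ω* = 2/1.029633 = 1.94244.
Hence ρ(B_{ω*}) = 1.94244 − 1 = 0.94244.

ρ_SOR = 0.94244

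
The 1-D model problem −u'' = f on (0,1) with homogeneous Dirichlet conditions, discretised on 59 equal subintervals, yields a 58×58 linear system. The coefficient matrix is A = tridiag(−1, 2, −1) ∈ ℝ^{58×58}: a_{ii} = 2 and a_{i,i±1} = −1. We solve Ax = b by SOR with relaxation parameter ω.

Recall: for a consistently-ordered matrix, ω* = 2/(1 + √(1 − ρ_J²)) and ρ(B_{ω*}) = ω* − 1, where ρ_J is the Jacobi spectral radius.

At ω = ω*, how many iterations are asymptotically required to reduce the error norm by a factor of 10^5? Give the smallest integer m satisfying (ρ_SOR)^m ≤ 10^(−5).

m = 109

n=58: λ(B_J) = 1 − λ(A)/2 = cos(kπ/59); k=1 gives ρ_J = 0.9985827.
√(1 − cos²(π/59)) = sin(π/59) ≈ 0.0532222.
ω* = 2 / (1 + 0.0532222) = 2 / 1.0532222 ≈ 1.8989345.
ρ_SOR = ω* − 1 ≈ 0.8989345.
For 5 digits: m = 5·ln10 / (−ln 0.8989345) = 11.5129/0.106545 = 108.057; round up → m = 109.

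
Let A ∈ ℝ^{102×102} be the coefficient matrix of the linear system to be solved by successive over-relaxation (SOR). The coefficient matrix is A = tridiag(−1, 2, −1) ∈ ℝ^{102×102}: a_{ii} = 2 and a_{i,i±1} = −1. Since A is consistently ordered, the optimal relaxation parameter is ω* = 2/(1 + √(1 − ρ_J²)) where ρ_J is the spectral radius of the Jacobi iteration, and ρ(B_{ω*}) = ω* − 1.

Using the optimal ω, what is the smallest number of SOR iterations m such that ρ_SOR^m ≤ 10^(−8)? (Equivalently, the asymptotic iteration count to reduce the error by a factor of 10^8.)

B_J for the 102×102 system has eigenvalues cos(kπ/103); ρ_J = cos(π/103) = 0.9995349.
1 − cos²(π/103) = sin²(π/103) ⇒ √(1−ρ_J²) = sin(π/103) = 0.0304962.
ω* = 2/(1 + 0.0304962) = 2/1.0304962 = 1.9408126.
and ρ(B_{ω*}) = 1.9408126 − 1 = 0.9408126.
(0.9408126)^m ≤ 10^{−8}  ⇒  m·ln(0.9408126) ≤ −8·ln10  ⇒  m ≥ 301.923  ⇒  m = 302

m = 302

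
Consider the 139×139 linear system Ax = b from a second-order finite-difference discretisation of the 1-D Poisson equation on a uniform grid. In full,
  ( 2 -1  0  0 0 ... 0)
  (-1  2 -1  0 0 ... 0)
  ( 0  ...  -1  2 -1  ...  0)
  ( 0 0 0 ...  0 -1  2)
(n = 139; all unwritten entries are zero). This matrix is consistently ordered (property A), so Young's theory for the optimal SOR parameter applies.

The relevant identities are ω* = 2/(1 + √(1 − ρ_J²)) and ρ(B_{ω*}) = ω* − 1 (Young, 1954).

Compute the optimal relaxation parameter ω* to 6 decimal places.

ω* = 1.956109

[ρ_J] n=139: ρ(B_J) = cos(π/(n+1)) = cos(π/140) = 0.999748.
√(1−ρ_J²) = |sin(π/140)| = 0.0224381
So ω* = 2/1.0224381 = 1.956109 (Young).
ρ(B_{ω*}) = ω*−1 = 0.956109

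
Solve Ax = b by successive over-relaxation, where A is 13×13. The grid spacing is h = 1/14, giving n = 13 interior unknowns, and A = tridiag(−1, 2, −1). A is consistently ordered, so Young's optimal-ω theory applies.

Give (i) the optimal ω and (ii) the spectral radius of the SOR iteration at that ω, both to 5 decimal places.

B_J for the 13×13 system has eigenvalues cos(kπ/14); ρ_J = cos(π/14) = 0.97493.
√(1−ρ_J²) simplifies to sin(π/14) = 0.222521.
ω* = 2/(1 + 0.222521) = 2/1.222521 = 1.63596.
At ω = 1.63596 every |λ(B_ω)| = ω−1, so ρ_SOR = 0.63596.

ω* = 1.63596, ρ_SOR = 0.63596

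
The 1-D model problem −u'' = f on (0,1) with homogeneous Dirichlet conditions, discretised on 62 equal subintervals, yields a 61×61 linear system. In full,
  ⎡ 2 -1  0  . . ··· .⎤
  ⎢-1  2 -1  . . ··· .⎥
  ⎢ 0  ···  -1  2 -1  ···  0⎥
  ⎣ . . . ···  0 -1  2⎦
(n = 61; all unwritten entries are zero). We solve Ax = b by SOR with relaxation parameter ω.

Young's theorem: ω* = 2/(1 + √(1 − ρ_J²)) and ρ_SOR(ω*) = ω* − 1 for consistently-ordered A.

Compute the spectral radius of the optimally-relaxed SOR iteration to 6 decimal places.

ρ_SOR = 0.903585

B_J for the 61×61 system has eigenvalues cos(kπ/62); ρ_J = cos(π/62) = 0.998717.
root = sin(π/62) = 0.0506492  (since 1−cos² = sin²).
So ω* = 2/1.0506492 = 1.903585 (Young).
Hence ρ(B_{ω*}) = 1.903585 − 1 = 0.903585.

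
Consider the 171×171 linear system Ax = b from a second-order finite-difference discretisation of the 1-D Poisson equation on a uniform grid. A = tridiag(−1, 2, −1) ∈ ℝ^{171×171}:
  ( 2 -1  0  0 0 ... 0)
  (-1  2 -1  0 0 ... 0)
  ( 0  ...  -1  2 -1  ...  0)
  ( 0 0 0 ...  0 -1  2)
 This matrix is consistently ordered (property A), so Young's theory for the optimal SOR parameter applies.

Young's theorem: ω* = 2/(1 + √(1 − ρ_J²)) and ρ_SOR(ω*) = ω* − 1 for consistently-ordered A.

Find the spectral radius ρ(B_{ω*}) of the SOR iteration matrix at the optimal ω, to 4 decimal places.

ρ_SOR = 0.9641

ρ_J = max_k |cos(kπ/172)| = cos(π/172) = 0.9998
√(1−ρ_J²) simplifies to sin(π/172) = 0.01826.
ω* = 2 / (1 + 0.01826) = 2 / 1.01826 ≈ 1.9641.
Hence ρ(B_{ω*}) = 1.9641 − 1 = 0.9641.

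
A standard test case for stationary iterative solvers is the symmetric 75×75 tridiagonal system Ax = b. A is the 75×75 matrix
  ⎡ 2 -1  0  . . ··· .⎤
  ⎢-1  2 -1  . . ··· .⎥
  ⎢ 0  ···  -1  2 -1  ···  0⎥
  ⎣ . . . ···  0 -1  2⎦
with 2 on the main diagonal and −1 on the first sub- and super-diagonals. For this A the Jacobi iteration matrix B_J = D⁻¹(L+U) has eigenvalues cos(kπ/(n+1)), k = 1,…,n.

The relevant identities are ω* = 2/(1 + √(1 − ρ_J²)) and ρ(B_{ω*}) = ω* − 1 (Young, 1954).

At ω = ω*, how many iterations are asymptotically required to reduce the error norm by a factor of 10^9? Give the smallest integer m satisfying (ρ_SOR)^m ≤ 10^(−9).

m = 251

With n=75, ρ(Jacobi) = cos(π/76) = 0.9991458.
root = sin(π/76) = 0.0413250  (since 1−cos² = sin²).
ω* = 2 / (1 + 0.0413250) = 2 / 1.0413250 ≈ 1.9206300.
ρ_SOR = ω* − 1 = 1.9206300 − 1 = 0.9206300.
For 9 digits: m = 9·ln10 / (−ln 0.9206300) = 20.7233/0.0826971 = 250.593; round up → m = 251.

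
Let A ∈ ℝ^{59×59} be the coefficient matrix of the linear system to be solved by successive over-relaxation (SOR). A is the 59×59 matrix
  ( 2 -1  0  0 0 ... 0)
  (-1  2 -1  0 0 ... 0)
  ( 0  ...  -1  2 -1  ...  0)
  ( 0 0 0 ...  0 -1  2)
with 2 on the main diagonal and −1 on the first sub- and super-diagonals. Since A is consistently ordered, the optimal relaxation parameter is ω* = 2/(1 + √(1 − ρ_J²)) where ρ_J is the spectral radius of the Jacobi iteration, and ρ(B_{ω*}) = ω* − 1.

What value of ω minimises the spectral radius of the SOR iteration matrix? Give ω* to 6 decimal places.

n=59: λ(B_J) = 1 − λ(A)/2 = cos(kπ/60); k=1 gives ρ_J = 0.998630.
√(1−ρ_J²) = |sin(π/60)| = 0.0523360
ω* = 2/(1 + 0.0523360) = 2/1.0523360 = 1.900534.
Hence ρ(B_{ω*}) = 1.900534 − 1 = 0.900534.

ω* = 1.900534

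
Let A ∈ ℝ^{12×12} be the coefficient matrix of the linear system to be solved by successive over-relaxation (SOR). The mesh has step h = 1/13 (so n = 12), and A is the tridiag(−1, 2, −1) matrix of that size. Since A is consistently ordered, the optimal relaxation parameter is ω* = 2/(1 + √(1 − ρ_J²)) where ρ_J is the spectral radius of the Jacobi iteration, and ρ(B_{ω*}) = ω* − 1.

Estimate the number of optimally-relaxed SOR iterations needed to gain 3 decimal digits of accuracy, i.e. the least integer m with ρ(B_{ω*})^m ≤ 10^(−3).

m = 15

B_J for the 12×12 system has eigenvalues cos(kπ/13); ρ_J = cos(π/13) = 0.9709418.
√(1−ρ_J²) simplifies to sin(π/13) = 0.2393157.
So ω* = 2/1.2393157 = 1.6137938 (Young).
ρ_SOR = ω* − 1 = 1.6137938 − 1 = 0.6137938.
For 3 digits: m = 3·ln10 / (−ln 0.6137938) = 6.90776/0.488096 = 14.152; round up → m = 15.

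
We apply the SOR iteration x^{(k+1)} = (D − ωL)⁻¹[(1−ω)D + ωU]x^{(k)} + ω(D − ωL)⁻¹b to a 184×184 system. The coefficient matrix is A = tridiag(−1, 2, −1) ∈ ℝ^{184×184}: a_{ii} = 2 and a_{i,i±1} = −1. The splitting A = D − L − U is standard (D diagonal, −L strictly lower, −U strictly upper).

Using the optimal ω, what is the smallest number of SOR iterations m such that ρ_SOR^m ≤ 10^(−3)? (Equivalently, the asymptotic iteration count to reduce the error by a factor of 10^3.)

m = 204

B_J for the 184×184 system has eigenvalues cos(kπ/185); ρ_J = cos(π/185) = 0.9998558.
1 − cos²(π/185) = sin²(π/185) ⇒ √(1−ρ_J²) = sin(π/185) = 0.0169808.
So ω* = 2/1.0169808 = 1.9666055 (Young).
and ρ(B_{ω*}) = 1.9666055 − 1 = 0.9666055.
(0.9666055)^m ≤ 10^{−3}  ⇒  m·ln(0.9666055) ≤ −3·ln10  ⇒  m ≥ 203.380  ⇒  m = 204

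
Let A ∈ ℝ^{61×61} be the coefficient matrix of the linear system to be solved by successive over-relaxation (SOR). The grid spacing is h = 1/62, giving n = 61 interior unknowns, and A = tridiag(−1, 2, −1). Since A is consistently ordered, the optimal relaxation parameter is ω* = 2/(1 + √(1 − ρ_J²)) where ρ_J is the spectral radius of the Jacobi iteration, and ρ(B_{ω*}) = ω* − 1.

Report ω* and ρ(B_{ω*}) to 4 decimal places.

ω* = 1.9036, ρ_SOR = 0.9036

n=61: λ(B_J) = 1 − λ(A)/2 = cos(kπ/62); k=1 gives ρ_J = 0.9987.
√(1 − cos²(π/62)) = sin(π/62) ≈ 0.05065.
ω* = 2/(1+0.05065) = 1.9036
ρ(B_{ω*}) = ω*−1 = 0.9036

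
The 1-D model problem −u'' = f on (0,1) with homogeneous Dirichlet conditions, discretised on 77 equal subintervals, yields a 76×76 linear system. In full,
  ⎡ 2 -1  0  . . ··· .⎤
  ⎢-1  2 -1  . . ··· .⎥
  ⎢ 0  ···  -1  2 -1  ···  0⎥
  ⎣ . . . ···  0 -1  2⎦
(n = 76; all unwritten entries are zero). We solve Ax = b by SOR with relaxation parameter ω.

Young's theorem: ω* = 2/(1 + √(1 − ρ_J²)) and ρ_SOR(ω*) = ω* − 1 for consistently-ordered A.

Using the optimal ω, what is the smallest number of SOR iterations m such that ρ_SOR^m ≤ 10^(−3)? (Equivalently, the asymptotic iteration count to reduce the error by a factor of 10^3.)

m = 85

½·tridiag(1,0,1) at n=76: λ_k = cos(kπ/77); max |λ| at k=1 ⇒ ρ_J = cos(π/77) ≈ 0.9991678.
root = sin(π/77) = 0.0407886  (since 1−cos² = sin²).
[ω*] 2 ÷ (1 + 0.0407886) = 2 ÷ 1.0407886 = 1.9216198.
ρ(B_{ω*}) = ω*−1 = 0.9216198
m ≥ 3·ln10 / (−ln 0.9216198) = 84.631; smallest integer m = 85.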